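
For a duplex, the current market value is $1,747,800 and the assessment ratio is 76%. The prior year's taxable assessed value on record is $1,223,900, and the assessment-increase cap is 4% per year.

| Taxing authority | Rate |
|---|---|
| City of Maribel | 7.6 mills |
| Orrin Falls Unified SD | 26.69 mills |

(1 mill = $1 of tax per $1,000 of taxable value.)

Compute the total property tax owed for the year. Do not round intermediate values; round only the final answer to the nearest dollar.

$43,646

Uncapped assessed value = $1,747,800 × 0.76 = $1,328,328
Cap limit = $1,223,900 × 1.04 = $1,272,856
Taxable assessed value = min($1,328,328, $1,272,856) = $1,272,856 (cap binds)
City of Maribel: $1,272,856 × 0.0076 = $9,673.7056
Orrin Falls Unified SD: $1,272,856 × 0.02669 = $33,972.52664
Total = $43,646.23224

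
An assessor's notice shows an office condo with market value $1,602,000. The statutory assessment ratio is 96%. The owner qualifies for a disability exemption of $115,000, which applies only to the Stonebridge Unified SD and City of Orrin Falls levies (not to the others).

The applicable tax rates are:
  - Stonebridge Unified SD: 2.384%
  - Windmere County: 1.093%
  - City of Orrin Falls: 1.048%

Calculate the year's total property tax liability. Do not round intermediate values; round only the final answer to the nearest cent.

$65,644.08

Assessed value = $1,602,000 × 0.96 = $1,537,920
Stonebridge Unified SD: ($1,537,920 − $115,000) × 0.02384 = $1,422,920 × 0.02384 = $33,922.4128
Windmere County: $1,537,920 × 0.01093 = $16,809.4656
City of Orrin Falls: ($1,537,920 − $115,000) × 0.01048 = $1,422,920 × 0.01048 = $14,912.2016
Total = $65,644.08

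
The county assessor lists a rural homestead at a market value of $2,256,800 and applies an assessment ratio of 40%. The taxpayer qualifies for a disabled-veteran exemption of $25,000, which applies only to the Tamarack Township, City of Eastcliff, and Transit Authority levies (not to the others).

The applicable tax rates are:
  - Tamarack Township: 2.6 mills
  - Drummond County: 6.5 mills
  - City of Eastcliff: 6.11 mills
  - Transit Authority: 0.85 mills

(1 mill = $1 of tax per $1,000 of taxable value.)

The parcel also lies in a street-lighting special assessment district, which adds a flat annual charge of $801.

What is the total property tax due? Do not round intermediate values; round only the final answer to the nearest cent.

$15,059.68

Assessed value = $2,256,800 × 0.4 = $902,720
Tamarack Township: ($902,720 − $25,000) × 0.0026 = $877,720 × 0.0026 = $2,282.072
Drummond County: $902,720 × 0.0065 = $5,867.68
City of Eastcliff: ($902,720 − $25,000) × 0.00611 = $877,720 × 0.00611 = $5,362.8692
Transit Authority: ($902,720 − $25,000) × 0.00085 = $877,720 × 0.00085 = $746.062
Levies subtotal = $14,258.6832
Total = $14,258.6832 + $801 = $15,059.6832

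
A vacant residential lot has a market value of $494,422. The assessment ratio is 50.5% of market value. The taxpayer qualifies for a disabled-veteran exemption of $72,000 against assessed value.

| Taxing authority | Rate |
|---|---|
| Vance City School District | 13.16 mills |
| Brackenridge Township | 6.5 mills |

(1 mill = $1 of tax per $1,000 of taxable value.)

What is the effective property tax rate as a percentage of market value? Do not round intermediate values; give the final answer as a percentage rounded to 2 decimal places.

0.71%

Assessed value = $494,422 × 0.505 = $249,683.11
Taxable value = $249,683.11 − $72,000 = $177,683.11
Vance City School District: $177,683.11 × 0.01316 = $2,338.3097276
Brackenridge Township: $177,683.11 × 0.0065 = $1,154.940215
Total tax = $3,493.2499426
Effective rate = $3,493.2499426 ÷ $494,422 = 0.71% of market value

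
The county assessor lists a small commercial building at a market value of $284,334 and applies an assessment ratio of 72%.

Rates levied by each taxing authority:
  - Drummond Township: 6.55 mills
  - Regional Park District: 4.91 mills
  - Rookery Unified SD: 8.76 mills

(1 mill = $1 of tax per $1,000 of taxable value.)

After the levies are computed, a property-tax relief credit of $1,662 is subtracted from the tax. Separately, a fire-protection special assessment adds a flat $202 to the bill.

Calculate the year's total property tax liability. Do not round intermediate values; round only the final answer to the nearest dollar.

Assessed value = $284,334 × 0.72 = $204,720.48
Drummond Township: $204,720.48 × 0.00655 = $1,340.919144
Regional Park District: $204,720.48 × 0.00491 = $1,005.1775568
Rookery Unified SD: $204,720.48 × 0.00876 = $1,793.3514048
Levies subtotal = $4,139.4481056
After credit = $4,139.4481056 − $1,662 = $2,477.4481056
Total = $2,477.4481056 + $202 = $2,679.4481056

$2,679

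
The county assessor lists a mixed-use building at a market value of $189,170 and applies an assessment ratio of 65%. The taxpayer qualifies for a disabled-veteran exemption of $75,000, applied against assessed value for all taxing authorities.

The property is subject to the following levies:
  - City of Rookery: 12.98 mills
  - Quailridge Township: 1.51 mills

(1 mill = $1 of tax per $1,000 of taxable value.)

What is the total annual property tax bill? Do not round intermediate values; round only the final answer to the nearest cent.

$694.95

Assessed value = $189,170 × 0.65 = $122,960.5
Taxable value = $122,960.5 − $75,000 = $47,960.5
City of Rookery: $47,960.5 × 0.01298 = $622.52729
Quailridge Township: $47,960.5 × 0.00151 = $72.420355
Total = $622.52729 + $72.420355 = $694.947645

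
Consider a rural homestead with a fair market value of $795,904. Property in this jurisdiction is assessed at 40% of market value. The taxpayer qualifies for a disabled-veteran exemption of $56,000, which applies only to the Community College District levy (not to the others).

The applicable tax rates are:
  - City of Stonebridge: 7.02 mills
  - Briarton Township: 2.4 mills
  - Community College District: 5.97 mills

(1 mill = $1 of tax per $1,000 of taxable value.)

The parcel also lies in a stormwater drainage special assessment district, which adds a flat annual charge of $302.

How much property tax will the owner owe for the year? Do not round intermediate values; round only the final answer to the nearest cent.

$4,867.27

Assessed value = $795,904 × 0.4 = $318,361.6
City of Stonebridge: $318,361.6 × 0.00702 = $2,234.898432
Briarton Township: $318,361.6 × 0.0024 = $764.06784
Community College District: ($318,361.6 − $56,000) × 0.00597 = $262,361.6 × 0.00597 = $1,566.298752
Levies subtotal = $4,565.265024
Total = $4,565.265024 + $302 = $4,867.265024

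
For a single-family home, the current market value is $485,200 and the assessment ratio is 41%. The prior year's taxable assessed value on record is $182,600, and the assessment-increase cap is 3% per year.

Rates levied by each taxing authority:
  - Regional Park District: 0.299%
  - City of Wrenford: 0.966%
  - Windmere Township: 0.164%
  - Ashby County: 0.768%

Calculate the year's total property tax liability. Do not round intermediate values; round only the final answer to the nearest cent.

$4,132.07

Uncapped assessed value = $485,200 × 0.41 = $198,932
Cap limit = $182,600 × 1.03 = $188,078
Taxable assessed value = min($198,932, $188,078) = $188,078 (cap binds)
Regional Park District: $188,078 × 0.00299 = $562.35322
City of Wrenford: $188,078 × 0.00966 = $1,816.83348
Windmere Township: $188,078 × 0.00164 = $308.44792
Ashby County: $188,078 × 0.00768 = $1,444.43904
Total = $4,132.07366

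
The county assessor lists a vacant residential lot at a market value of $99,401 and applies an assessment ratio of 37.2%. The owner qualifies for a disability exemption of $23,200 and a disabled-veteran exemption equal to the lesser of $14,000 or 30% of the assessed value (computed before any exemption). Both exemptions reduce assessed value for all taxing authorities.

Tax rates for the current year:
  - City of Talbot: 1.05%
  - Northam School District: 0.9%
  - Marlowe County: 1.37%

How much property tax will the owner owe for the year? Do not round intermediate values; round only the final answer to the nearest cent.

Assessed value = $99,401 × 0.372 = $36,977.172
Disabled-veteran exemption = min($14,000, 30% × $36,977.172) = min($14,000, $11,093.1516) = $11,093.1516 (percentage binds)
Taxable value = $36,977.172 − $23,200 − $11,093.1516 = $2,684.0204
City of Talbot: $2,684.0204 × 0.0105 = $28.1822142
Northam School District: $2,684.0204 × 0.009 = $24.1561836
Marlowe County: $2,684.0204 × 0.0137 = $36.77107948
Total = $89.10947728

$89.11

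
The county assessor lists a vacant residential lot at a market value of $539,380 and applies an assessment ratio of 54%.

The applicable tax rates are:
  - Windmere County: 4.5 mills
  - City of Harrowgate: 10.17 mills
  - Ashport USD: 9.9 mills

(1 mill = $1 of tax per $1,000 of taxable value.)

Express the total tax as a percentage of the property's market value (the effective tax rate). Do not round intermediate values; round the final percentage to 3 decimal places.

1.327%

Assessed value = $539,380 × 0.54 = $291,265.2
Windmere County: $291,265.2 × 0.0045 = $1,310.6934
City of Harrowgate: $291,265.2 × 0.01017 = $2,962.167084
Ashport USD: $291,265.2 × 0.0099 = $2,883.52548
Total tax = $7,156.385964
Effective rate = $7,156.385964 ÷ $539,380 = 1.327% of market value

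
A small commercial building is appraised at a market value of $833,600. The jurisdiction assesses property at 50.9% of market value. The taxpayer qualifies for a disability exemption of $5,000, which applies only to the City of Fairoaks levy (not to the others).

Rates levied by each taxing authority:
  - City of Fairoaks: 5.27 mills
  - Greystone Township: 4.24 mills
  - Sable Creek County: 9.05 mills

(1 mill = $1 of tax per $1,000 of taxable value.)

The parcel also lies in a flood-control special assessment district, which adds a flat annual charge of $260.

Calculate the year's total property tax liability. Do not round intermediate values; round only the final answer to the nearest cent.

$8,108.70

Assessed value = $833,600 × 0.509 = $424,302.4
City of Fairoaks: ($424,302.4 − $5,000) × 0.00527 = $419,302.4 × 0.00527 = $2,209.723648
Greystone Township: $424,302.4 × 0.00424 = $1,799.042176
Sable Creek County: $424,302.4 × 0.00905 = $3,839.93672
Levies subtotal = $7,848.702544
Total = $7,848.702544 + $260 = $8,108.702544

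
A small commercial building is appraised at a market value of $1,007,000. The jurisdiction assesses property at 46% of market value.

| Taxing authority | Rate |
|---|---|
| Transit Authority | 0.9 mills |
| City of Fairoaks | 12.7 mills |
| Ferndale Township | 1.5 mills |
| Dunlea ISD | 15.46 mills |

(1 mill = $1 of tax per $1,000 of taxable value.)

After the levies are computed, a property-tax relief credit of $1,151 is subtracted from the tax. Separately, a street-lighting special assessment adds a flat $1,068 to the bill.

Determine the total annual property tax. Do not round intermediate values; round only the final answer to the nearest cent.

$14,073.00

Assessed value = $1,007,000 × 0.46 = $463,220
Transit Authority: $463,220 × 0.0009 = $416.898
City of Fairoaks: $463,220 × 0.0127 = $5,882.894
Ferndale Township: $463,220 × 0.0015 = $694.83
Dunlea ISD: $463,220 × 0.01546 = $7,161.3812
Levies subtotal = $14,156.0032
After credit = $14,156.0032 − $1,151 = $13,005.0032
Total = $13,005.0032 + $1,068 = $14,073.0032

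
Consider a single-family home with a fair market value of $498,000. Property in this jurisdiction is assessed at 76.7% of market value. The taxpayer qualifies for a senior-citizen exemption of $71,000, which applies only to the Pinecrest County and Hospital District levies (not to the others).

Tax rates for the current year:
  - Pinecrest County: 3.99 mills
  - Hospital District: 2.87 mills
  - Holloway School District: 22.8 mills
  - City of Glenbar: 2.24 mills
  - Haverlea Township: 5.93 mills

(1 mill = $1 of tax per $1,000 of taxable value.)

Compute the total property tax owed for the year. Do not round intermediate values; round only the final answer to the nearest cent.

Assessed value = $498,000 × 0.767 = $381,966
Pinecrest County: ($381,966 − $71,000) × 0.00399 = $310,966 × 0.00399 = $1,240.75434
Hospital District: ($381,966 − $71,000) × 0.00287 = $310,966 × 0.00287 = $892.47242
Holloway School District: $381,966 × 0.0228 = $8,708.8248
City of Glenbar: $381,966 × 0.00224 = $855.60384
Haverlea Township: $381,966 × 0.00593 = $2,265.05838
Total = $13,962.71378

$13,962.71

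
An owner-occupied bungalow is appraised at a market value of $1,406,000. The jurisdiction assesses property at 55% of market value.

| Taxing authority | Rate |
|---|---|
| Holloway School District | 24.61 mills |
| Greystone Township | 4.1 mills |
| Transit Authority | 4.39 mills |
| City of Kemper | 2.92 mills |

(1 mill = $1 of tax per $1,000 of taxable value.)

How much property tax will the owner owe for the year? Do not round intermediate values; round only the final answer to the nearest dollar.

Assessed value = $1,406,000 × 0.55 = $773,300
Holloway School District: $773,300 × 0.02461 = $19,030.913
Greystone Township: $773,300 × 0.0041 = $3,170.53
Transit Authority: $773,300 × 0.00439 = $3,394.787
City of Kemper: $773,300 × 0.00292 = $2,258.036
Total = $19,030.913 + $3,170.53 + $3,394.787 + $2,258.036 = $27,854.266

$27,854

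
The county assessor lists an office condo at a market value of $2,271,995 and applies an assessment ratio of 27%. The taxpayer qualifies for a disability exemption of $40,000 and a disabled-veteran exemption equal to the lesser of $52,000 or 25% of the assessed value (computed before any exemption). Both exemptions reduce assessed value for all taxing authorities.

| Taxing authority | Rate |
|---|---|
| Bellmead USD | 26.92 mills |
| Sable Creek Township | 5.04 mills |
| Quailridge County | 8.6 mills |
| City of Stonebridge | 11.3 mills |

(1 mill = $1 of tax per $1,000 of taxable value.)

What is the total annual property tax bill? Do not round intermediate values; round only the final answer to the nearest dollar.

$27,042

Assessed value = $2,271,995 × 0.27 = $613,438.65
Disabled-veteran exemption = min($52,000, 25% × $613,438.65) = min($52,000, $153,359.6625) = $52,000 (dollar cap binds)
Taxable value = $613,438.65 − $40,000 − $52,000 = $521,438.65
Bellmead USD: $521,438.65 × 0.02692 = $14,037.128458
Sable Creek Township: $521,438.65 × 0.00504 = $2,628.050796
Quailridge County: $521,438.65 × 0.0086 = $4,484.37239
City of Stonebridge: $521,438.65 × 0.0113 = $5,892.256745
Total = $27,041.808389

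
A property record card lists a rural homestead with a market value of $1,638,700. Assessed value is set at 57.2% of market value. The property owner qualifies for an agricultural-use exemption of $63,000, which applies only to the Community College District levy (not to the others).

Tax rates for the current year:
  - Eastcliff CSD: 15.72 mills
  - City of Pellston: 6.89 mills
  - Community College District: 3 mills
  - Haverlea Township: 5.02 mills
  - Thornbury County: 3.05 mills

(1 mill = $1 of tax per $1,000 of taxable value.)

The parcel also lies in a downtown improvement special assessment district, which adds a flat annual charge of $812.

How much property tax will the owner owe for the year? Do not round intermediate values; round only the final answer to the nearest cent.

Assessed value = $1,638,700 × 0.572 = $937,336.4
Eastcliff CSD: $937,336.4 × 0.01572 = $14,734.928208
City of Pellston: $937,336.4 × 0.00689 = $6,458.247796
Community College District: ($937,336.4 − $63,000) × 0.003 = $874,336.4 × 0.003 = $2,623.0092
Haverlea Township: $937,336.4 × 0.00502 = $4,705.428728
Thornbury County: $937,336.4 × 0.00305 = $2,858.87602
Levies subtotal = $31,380.489952
Total = $31,380.489952 + $812 = $32,192.489952

$32,192.49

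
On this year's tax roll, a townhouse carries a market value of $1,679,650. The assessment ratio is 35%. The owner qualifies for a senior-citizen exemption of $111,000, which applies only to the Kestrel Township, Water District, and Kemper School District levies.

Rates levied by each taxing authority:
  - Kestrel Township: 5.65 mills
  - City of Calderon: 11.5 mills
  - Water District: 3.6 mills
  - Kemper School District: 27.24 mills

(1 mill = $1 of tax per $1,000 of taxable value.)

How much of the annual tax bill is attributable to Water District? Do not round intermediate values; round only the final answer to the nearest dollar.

Assessed value = $1,679,650 × 0.35 = $587,877.5
Water District taxable value = $587,877.5 − $111,000 = $476,877.5
Water District levy = $476,877.5 × 0.0036 = $1,716.759

$1,717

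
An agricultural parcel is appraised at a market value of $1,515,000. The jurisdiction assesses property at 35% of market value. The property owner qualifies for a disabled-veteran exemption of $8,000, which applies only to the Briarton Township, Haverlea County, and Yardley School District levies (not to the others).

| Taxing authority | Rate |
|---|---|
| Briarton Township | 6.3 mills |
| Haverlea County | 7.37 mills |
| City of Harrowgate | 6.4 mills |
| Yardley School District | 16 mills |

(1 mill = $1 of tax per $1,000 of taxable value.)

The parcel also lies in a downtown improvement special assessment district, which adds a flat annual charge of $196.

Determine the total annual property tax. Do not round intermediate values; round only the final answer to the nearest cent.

$19,084.76

Assessed value = $1,515,000 × 0.35 = $530,250
Briarton Township: ($530,250 − $8,000) × 0.0063 = $522,250 × 0.0063 = $3,290.175
Haverlea County: ($530,250 − $8,000) × 0.00737 = $522,250 × 0.00737 = $3,848.9825
City of Harrowgate: $530,250 × 0.0064 = $3,393.6
Yardley School District: ($530,250 − $8,000) × 0.016 = $522,250 × 0.016 = $8,356
Levies subtotal = $18,888.7575
Total = $18,888.7575 + $196 = $19,084.7575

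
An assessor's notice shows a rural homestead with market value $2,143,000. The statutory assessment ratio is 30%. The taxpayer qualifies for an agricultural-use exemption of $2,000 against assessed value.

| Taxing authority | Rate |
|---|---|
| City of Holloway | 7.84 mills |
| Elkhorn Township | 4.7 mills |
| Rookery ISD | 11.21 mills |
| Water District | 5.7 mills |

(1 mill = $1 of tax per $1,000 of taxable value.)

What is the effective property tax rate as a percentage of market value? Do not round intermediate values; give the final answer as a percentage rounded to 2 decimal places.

0.88%

Assessed value = $2,143,000 × 0.3 = $642,900
Taxable value = $642,900 − $2,000 = $640,900
City of Holloway: $640,900 × 0.00784 = $5,024.656
Elkhorn Township: $640,900 × 0.0047 = $3,012.23
Rookery ISD: $640,900 × 0.01121 = $7,184.489
Water District: $640,900 × 0.0057 = $3,653.13
Total tax = $18,874.505
Effective rate = $18,874.505 ÷ $2,143,000 = 0.88% of market value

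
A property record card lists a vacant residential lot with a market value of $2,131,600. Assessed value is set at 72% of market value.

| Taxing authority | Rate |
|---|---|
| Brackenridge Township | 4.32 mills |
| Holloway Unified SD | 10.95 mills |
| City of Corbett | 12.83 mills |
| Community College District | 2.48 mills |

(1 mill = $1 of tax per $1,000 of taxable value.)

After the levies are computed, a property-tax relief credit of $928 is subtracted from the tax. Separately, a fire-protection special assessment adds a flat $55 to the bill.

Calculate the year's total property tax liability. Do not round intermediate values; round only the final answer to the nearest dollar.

$46,060

Assessed value = $2,131,600 × 0.72 = $1,534,752
Brackenridge Township: $1,534,752 × 0.00432 = $6,630.12864
Holloway Unified SD: $1,534,752 × 0.01095 = $16,805.5344
City of Corbett: $1,534,752 × 0.01283 = $19,690.86816
Community College District: $1,534,752 × 0.00248 = $3,806.18496
Levies subtotal = $46,932.71616
After credit = $46,932.71616 − $928 = $46,004.71616
Total = $46,004.71616 + $55 = $46,059.71616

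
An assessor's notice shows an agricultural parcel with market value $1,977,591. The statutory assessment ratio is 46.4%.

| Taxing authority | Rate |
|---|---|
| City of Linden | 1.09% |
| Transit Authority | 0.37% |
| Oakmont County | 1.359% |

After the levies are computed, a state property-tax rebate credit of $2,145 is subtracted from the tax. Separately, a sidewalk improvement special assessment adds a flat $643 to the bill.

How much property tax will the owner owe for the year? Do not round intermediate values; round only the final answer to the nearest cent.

Assessed value = $1,977,591 × 0.464 = $917,602.224
City of Linden: $917,602.224 × 0.0109 = $10,001.8642416
Transit Authority: $917,602.224 × 0.0037 = $3,395.1282288
Oakmont County: $917,602.224 × 0.01359 = $12,470.21422416
Levies subtotal = $25,867.20669456
After credit = $25,867.20669456 − $2,145 = $23,722.20669456
Total = $23,722.20669456 + $643 = $24,365.20669456

$24,365.21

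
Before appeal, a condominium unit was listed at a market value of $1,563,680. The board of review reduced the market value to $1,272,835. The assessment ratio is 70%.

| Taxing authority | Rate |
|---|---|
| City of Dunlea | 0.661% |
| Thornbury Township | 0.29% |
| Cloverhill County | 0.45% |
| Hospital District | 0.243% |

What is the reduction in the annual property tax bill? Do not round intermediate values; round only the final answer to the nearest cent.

Old assessed value = $1,563,680 × 0.7 = $1,094,576
New assessed value = $1,272,835 × 0.7 = $890,984.5
Combined rate = 0.00661 + 0.0029 + 0.0045 + 0.00243 = 0.01644
Old tax = $1,094,576 × 0.01644 = $17,994.82944
New tax = $890,984.5 × 0.01644 = $14,647.78518
Reduction = $17,994.82944 − $14,647.78518 = $3,347.04426

$3,347.04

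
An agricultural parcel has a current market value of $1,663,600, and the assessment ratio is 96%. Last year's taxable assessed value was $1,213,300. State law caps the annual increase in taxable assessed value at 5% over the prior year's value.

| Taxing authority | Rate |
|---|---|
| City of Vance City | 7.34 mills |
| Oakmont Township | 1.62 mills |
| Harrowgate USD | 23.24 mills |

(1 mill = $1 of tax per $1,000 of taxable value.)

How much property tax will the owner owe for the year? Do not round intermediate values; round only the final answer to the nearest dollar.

$41,022

Uncapped assessed value = $1,663,600 × 0.96 = $1,597,056
Cap limit = $1,213,300 × 1.05 = $1,273,965
Taxable assessed value = min($1,597,056, $1,273,965) = $1,273,965 (cap binds)
City of Vance City: $1,273,965 × 0.00734 = $9,350.9031
Oakmont Township: $1,273,965 × 0.00162 = $2,063.8233
Harrowgate USD: $1,273,965 × 0.02324 = $29,606.9466
Total = $41,021.673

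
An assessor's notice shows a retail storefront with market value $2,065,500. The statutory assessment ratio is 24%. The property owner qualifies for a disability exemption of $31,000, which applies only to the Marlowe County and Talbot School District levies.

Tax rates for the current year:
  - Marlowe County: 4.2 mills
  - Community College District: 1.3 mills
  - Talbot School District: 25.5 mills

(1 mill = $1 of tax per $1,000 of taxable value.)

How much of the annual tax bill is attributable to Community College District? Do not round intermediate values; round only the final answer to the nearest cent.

$644.44

Assessed value = $2,065,500 × 0.24 = $495,720
Community College District taxable value = $495,720 (exemption does not apply)
Community College District levy = $495,720 × 0.0013 = $644.436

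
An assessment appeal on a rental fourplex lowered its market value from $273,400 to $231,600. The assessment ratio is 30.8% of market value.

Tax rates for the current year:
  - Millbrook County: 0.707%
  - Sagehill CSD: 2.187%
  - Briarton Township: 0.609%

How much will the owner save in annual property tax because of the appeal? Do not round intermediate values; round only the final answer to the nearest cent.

$450.99

Old assessed value = $273,400 × 0.308 = $84,207.2
New assessed value = $231,600 × 0.308 = $71,332.8
Combined rate = 0.00707 + 0.02187 + 0.00609 = 0.03503
Old tax = $84,207.2 × 0.03503 = $2,949.778216
New tax = $71,332.8 × 0.03503 = $2,498.787984
Reduction = $2,949.778216 − $2,498.787984 = $450.990232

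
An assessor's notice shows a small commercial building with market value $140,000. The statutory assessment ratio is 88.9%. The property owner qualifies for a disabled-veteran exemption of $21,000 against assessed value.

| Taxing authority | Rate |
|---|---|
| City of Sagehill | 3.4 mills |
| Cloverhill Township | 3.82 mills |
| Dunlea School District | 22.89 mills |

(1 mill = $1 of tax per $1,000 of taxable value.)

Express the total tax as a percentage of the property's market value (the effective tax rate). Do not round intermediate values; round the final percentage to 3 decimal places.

2.225%

Assessed value = $140,000 × 0.889 = $124,460
Taxable value = $124,460 − $21,000 = $103,460
City of Sagehill: $103,460 × 0.0034 = $351.764
Cloverhill Township: $103,460 × 0.00382 = $395.2172
Dunlea School District: $103,460 × 0.02289 = $2,368.1994
Total tax = $3,115.1806
Effective rate = $3,115.1806 ÷ $140,000 = 2.225% of market value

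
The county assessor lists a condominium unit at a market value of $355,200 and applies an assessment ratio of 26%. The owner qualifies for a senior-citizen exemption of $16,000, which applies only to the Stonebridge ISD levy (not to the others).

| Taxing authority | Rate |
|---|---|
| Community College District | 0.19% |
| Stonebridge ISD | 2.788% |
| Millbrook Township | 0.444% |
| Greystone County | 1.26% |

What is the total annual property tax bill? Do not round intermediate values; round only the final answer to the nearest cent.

Assessed value = $355,200 × 0.26 = $92,352
Community College District: $92,352 × 0.0019 = $175.4688
Stonebridge ISD: ($92,352 − $16,000) × 0.02788 = $76,352 × 0.02788 = $2,128.69376
Millbrook Township: $92,352 × 0.00444 = $410.04288
Greystone County: $92,352 × 0.0126 = $1,163.6352
Total = $3,877.84064

$3,877.84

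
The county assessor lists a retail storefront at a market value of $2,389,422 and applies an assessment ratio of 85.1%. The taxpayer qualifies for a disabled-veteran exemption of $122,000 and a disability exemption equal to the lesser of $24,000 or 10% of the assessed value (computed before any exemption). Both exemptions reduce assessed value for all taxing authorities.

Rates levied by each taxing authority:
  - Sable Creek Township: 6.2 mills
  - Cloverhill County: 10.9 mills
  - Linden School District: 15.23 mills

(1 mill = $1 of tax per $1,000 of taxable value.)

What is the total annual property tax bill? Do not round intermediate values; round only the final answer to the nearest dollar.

Assessed value = $2,389,422 × 0.851 = $2,033,398.122
Disability exemption = min($24,000, 10% × $2,033,398.122) = min($24,000, $203,339.8122) = $24,000 (dollar cap binds)
Taxable value = $2,033,398.122 − $122,000 − $24,000 = $1,887,398.122
Sable Creek Township: $1,887,398.122 × 0.0062 = $11,701.8683564
Cloverhill County: $1,887,398.122 × 0.0109 = $20,572.6395298
Linden School District: $1,887,398.122 × 0.01523 = $28,745.07339806
Total = $61,019.58128426

$61,020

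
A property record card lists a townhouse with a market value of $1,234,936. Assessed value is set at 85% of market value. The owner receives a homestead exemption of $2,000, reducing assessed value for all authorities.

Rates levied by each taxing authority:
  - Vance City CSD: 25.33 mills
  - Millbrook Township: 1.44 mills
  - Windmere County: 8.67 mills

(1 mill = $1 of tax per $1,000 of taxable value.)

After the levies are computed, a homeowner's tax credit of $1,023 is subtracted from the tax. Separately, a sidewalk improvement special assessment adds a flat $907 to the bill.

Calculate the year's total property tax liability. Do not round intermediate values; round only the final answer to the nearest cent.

$37,014.33

Assessed value = $1,234,936 × 0.85 = $1,049,695.6
Taxable value = $1,049,695.6 − $2,000 = $1,047,695.6
Vance City CSD: $1,047,695.6 × 0.02533 = $26,538.129548
Millbrook Township: $1,047,695.6 × 0.00144 = $1,508.681664
Windmere County: $1,047,695.6 × 0.00867 = $9,083.520852
Levies subtotal = $37,130.332064
After credit = $37,130.332064 − $1,023 = $36,107.332064
Total = $36,107.332064 + $907 = $37,014.332064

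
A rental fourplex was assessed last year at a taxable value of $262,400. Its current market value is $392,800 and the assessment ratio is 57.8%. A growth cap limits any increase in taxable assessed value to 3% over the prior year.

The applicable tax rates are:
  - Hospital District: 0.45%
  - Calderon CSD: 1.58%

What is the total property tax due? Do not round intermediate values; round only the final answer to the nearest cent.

$4,608.88

Uncapped assessed value = $392,800 × 0.578 = $227,038.4
Cap limit = $262,400 × 1.03 = $270,272
Taxable assessed value = min($227,038.4, $270,272) = $227,038.4 (cap does not bind)
Hospital District: $227,038.4 × 0.0045 = $1,021.6728
Calderon CSD: $227,038.4 × 0.0158 = $3,587.20672
Total = $4,608.87952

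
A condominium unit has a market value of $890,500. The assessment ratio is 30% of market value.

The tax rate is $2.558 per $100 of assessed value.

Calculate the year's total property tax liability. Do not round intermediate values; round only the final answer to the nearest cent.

$6,833.70

Assessed value = $890,500 × 0.3 = $267,150
Tax = $267,150 × 0.02558 = $6,833.697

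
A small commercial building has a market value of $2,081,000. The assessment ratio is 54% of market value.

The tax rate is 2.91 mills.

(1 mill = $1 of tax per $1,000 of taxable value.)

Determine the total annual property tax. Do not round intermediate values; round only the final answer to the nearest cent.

Assessed value = $2,081,000 × 0.54 = $1,123,740
Tax = $1,123,740 × 0.00291 = $3,270.0834

$3,270.08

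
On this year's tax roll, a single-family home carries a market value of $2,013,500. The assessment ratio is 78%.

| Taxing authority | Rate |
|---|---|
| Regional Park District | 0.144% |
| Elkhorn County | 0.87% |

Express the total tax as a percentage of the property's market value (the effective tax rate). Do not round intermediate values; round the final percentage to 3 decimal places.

Assessed value = $2,013,500 × 0.78 = $1,570,530
Regional Park District: $1,570,530 × 0.00144 = $2,261.5632
Elkhorn County: $1,570,530 × 0.0087 = $13,663.611
Total tax = $15,925.1742
Effective rate = $15,925.1742 ÷ $2,013,500 = 0.791% of market value

0.791%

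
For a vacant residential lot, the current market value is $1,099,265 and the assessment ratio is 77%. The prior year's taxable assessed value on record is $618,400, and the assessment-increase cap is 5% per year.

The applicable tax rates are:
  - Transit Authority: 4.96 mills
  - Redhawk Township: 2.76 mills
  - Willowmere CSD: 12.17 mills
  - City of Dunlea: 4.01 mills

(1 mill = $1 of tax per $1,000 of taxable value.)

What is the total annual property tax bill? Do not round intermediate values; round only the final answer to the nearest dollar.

$15,519

Uncapped assessed value = $1,099,265 × 0.77 = $846,434.05
Cap limit = $618,400 × 1.05 = $649,320
Taxable assessed value = min($846,434.05, $649,320) = $649,320 (cap binds)
Transit Authority: $649,320 × 0.00496 = $3,220.6272
Redhawk Township: $649,320 × 0.00276 = $1,792.1232
Willowmere CSD: $649,320 × 0.01217 = $7,902.2244
City of Dunlea: $649,320 × 0.00401 = $2,603.7732
Total = $15,518.748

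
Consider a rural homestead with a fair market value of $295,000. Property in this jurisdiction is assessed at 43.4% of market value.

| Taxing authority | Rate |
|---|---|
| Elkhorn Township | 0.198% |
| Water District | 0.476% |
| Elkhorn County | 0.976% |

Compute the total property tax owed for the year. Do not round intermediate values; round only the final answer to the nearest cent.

$2,112.50

Assessed value = $295,000 × 0.434 = $128,030
Elkhorn Township: $128,030 × 0.00198 = $253.4994
Water District: $128,030 × 0.00476 = $609.4228
Elkhorn County: $128,030 × 0.00976 = $1,249.5728
Total = $253.4994 + $609.4228 + $1,249.5728 = $2,112.495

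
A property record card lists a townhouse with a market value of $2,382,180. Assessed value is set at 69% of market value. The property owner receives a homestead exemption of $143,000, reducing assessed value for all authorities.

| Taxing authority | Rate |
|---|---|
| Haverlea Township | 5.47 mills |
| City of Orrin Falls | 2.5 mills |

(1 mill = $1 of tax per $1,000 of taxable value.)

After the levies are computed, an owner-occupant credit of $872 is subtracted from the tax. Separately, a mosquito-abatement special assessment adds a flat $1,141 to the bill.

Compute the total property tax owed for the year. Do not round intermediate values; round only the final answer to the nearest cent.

Assessed value = $2,382,180 × 0.69 = $1,643,704.2
Taxable value = $1,643,704.2 − $143,000 = $1,500,704.2
Haverlea Township: $1,500,704.2 × 0.00547 = $8,208.851974
City of Orrin Falls: $1,500,704.2 × 0.0025 = $3,751.7605
Levies subtotal = $11,960.612474
After credit = $11,960.612474 − $872 = $11,088.612474
Total = $11,088.612474 + $1,141 = $12,229.612474

$12,229.61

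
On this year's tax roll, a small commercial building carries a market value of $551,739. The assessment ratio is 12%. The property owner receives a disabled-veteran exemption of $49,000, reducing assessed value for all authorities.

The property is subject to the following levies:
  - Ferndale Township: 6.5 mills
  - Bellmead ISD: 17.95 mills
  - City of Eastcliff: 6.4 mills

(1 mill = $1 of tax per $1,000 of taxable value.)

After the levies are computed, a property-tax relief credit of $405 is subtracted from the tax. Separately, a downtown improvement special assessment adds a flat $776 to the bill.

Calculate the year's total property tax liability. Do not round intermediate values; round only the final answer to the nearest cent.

Assessed value = $551,739 × 0.12 = $66,208.68
Taxable value = $66,208.68 − $49,000 = $17,208.68
Ferndale Township: $17,208.68 × 0.0065 = $111.85642
Bellmead ISD: $17,208.68 × 0.01795 = $308.895806
City of Eastcliff: $17,208.68 × 0.0064 = $110.135552
Levies subtotal = $530.887778
After credit = $530.887778 − $405 = $125.887778
Total = $125.887778 + $776 = $901.887778

$901.89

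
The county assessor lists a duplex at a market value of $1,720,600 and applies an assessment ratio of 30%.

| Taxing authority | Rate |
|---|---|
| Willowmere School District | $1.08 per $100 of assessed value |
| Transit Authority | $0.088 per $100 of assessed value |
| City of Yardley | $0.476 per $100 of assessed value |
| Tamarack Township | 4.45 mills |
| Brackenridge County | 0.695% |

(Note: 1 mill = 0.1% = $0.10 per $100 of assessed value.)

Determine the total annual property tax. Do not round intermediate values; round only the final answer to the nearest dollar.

Assessed value = $1,720,600 × 0.3 = $516,180
Willowmere School District: $516,180 × 0.0108 = $5,574.744
Transit Authority: $516,180 × 0.00088 = $454.2384
City of Yardley: $516,180 × 0.00476 = $2,457.0168
Tamarack Township: $516,180 × 0.00445 = $2,297.001
Brackenridge County: $516,180 × 0.00695 = $3,587.451
Total = $14,370.4512

$14,370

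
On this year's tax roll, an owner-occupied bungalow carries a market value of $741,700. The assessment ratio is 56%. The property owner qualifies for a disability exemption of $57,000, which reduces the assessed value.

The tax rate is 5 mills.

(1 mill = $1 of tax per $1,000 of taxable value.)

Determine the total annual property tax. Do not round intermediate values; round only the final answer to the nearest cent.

Assessed value = $741,700 × 0.56 = $415,352
Taxable value = $415,352 − $57,000 = $358,352
Tax = $358,352 × 0.005 = $1,791.76

$1,791.76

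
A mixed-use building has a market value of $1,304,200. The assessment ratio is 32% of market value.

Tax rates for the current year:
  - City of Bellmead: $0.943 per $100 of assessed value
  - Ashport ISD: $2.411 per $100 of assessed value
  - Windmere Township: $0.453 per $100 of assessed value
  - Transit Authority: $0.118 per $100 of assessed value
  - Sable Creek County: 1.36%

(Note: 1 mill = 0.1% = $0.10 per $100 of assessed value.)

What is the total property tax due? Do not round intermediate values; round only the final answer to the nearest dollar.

$22,057

Assessed value = $1,304,200 × 0.32 = $417,344
City of Bellmead: $417,344 × 0.00943 = $3,935.55392
Ashport ISD: $417,344 × 0.02411 = $10,062.16384
Windmere Township: $417,344 × 0.00453 = $1,890.56832
Transit Authority: $417,344 × 0.00118 = $492.46592
Sable Creek County: $417,344 × 0.0136 = $5,675.8784
Total = $22,056.6304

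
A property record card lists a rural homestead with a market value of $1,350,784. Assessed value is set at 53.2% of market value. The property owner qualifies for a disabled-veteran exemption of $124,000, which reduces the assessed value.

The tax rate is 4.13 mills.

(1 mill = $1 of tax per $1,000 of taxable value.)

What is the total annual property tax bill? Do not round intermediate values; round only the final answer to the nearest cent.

Assessed value = $1,350,784 × 0.532 = $718,617.088
Taxable value = $718,617.088 − $124,000 = $594,617.088
Tax = $594,617.088 × 0.00413 = $2,455.76857344

$2,455.77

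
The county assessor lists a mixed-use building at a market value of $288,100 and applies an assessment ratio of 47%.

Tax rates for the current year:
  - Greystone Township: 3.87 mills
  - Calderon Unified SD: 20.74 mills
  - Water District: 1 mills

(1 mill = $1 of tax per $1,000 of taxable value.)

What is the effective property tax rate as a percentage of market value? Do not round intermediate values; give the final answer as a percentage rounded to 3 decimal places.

Assessed value = $288,100 × 0.47 = $135,407
Greystone Township: $135,407 × 0.00387 = $524.02509
Calderon Unified SD: $135,407 × 0.02074 = $2,808.34118
Water District: $135,407 × 0.001 = $135.407
Total tax = $3,467.77327
Effective rate = $3,467.77327 ÷ $288,100 = 1.204% of market value

1.204%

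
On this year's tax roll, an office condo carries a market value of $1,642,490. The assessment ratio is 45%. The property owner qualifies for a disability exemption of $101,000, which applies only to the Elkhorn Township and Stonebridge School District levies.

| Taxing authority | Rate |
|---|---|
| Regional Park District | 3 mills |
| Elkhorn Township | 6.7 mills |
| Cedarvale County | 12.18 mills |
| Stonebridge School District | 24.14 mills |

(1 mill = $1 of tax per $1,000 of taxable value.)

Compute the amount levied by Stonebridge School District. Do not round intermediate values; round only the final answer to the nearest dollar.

$15,404

Assessed value = $1,642,490 × 0.45 = $739,120.5
Stonebridge School District taxable value = $739,120.5 − $101,000 = $638,120.5
Stonebridge School District levy = $638,120.5 × 0.02414 = $15,404.22887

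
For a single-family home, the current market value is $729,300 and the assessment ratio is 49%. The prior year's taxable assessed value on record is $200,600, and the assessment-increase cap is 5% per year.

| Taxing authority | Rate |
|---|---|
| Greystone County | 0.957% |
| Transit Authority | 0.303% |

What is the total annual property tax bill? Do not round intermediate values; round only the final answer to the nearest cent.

$2,653.94

Uncapped assessed value = $729,300 × 0.49 = $357,357
Cap limit = $200,600 × 1.05 = $210,630
Taxable assessed value = min($357,357, $210,630) = $210,630 (cap binds)
Greystone County: $210,630 × 0.00957 = $2,015.7291
Transit Authority: $210,630 × 0.00303 = $638.2089
Total = $2,653.938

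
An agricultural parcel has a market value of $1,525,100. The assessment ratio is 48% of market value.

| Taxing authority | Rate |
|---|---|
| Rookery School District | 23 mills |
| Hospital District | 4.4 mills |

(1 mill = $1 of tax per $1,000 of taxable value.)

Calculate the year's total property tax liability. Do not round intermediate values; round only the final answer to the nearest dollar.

Assessed value = $1,525,100 × 0.48 = $732,048
Rookery School District: $732,048 × 0.023 = $16,837.104
Hospital District: $732,048 × 0.0044 = $3,221.0112
Total = $16,837.104 + $3,221.0112 = $20,058.1152

$20,058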